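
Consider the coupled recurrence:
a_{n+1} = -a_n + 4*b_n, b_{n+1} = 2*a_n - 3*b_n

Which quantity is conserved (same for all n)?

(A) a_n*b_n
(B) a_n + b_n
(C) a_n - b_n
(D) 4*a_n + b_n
B

Replace a_n by a_{n+1} = -a_n + 4*b_n and b_n by b_{n+1} = 2*a_n - 3*b_n in each option and simplify:
(A) a_n*b_n  ->  (-a_n + 4*b_n)*(2*a_n - 3*b_n) = -2*a_n^2 + 11*a_n*b_n - 12*b_n^2   [not conserved]
(B) a_n + b_n  ->  (-a_n + 4*b_n) + (2*a_n - 3*b_n) = a_n + b_n   [conserved]
(C) a_n - b_n  ->  (-a_n + 4*b_n) - (2*a_n - 3*b_n) = -3*a_n + 7*b_n   [not conserved]
(D) 4*a_n + b_n  ->  4*(-a_n + 4*b_n) + (2*a_n - 3*b_n) = -2*a_n + 13*b_n   [not conserved]

Only (B) a_n + b_n returns to itself after one step, so it is the conserved quantity.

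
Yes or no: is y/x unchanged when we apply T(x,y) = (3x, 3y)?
Yes

Substitute T(x,y) = (3x, 3y) into the expression and compare with the original.

Original: y/x
After applying T: (3y)/(3x) = y/x

This is identical to the original y/x, so the expression is invariant.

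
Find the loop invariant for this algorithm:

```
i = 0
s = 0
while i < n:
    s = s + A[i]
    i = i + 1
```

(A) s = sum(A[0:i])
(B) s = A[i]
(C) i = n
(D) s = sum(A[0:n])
A

A loop invariant must hold before the first iteration and be re-established by every execution of the body.

(A) s = sum(A[0:i]): Initially i = 0 and s = 0 = sum of the empty slice A[0:0]. If s = sum(A[0:i]) holds at the top of an iteration, the body sets s to sum(A[0:i]) + A[i] = sum(A[0:i+1]) and then i to i+1, so s = sum(A[0:i]) holds again. At exit i = n, giving s = sum(A[0:n]).

The other options fail:
(B) s = A[i]: after the first iteration s = A[0] but i = 1, so s = A[i] compares s with the wrong element (and fails in general).
(C) i = n: false initially (i = 0); it is the exit condition, not an invariant.
(D) s = sum(A[0:n]): false before the loop (s = 0, not the full sum) -- it only becomes true at exit.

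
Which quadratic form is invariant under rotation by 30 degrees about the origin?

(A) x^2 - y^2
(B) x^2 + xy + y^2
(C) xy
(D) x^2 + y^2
D

Rotation by 30 degrees sends (x, y) to (sqrt(3)x/2 - y/2, x/2 + sqrt(3)y/2).
Substitute the transformed coordinates into each option and compare with the original:
(A) x^2 - y^2  ->  (sqrt(3)x/2 - y/2)^2 - (x/2 + sqrt(3)y/2)^2 = x^2/2 - sqrt(3)xy - y^2/2   [differs from x^2 - y^2: not invariant]
(B) x^2 + xy + y^2  ->  (sqrt(3)x/2 - y/2)^2 + (sqrt(3)x/2 - y/2)(x/2 + sqrt(3)y/2) + (x/2 + sqrt(3)y/2)^2 = sqrt(3)x^2/4 + x^2 + xy/2 - sqrt(3)y^2/4 + y^2   [differs from x^2 + xy + y^2: not invariant]
(C) xy  ->  (sqrt(3)x/2 - y/2)(x/2 + sqrt(3)y/2) = sqrt(3)x^2/4 + xy/2 - sqrt(3)y^2/4   [differs from xy: not invariant]
(D) x^2 + y^2  ->  (sqrt(3)x/2 - y/2)^2 + (x/2 + sqrt(3)y/2)^2 = x^2 + y^2   [equals x^2 + y^2: invariant]

Only option (D), x^2 + y^2, is unchanged by the transformation.
x^2 + y^2 is the squared distance from the origin, which rotations preserve.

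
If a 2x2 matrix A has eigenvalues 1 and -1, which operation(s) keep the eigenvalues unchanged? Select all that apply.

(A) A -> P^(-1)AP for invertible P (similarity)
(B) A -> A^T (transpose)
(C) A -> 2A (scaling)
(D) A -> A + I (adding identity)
A and B

Eigenvalues are preserved by:
1. Similarity transformations: A -> P^(-1)AP (same characteristic polynomial)
2. Transpose: A^T has the same eigenvalues as A

Eigenvalues are NOT preserved by:
- Adding identity: eigenvalues become 1+1, -1+1
- Scaling: eigenvalues become 2, -2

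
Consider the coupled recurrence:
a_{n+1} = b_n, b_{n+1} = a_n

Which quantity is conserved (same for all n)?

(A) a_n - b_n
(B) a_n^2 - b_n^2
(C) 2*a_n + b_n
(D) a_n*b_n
D

Replace a_n by a_{n+1} = b_n and b_n by b_{n+1} = a_n in each option and simplify:
(A) a_n - b_n  ->  (b_n) - (a_n) = -a_n + b_n   [not conserved]
(B) a_n^2 - b_n^2  ->  (b_n)^2 - (a_n)^2 = -a_n^2 + b_n^2   [not conserved]
(C) 2*a_n + b_n  ->  2*(b_n) + (a_n) = a_n + 2*b_n   [not conserved]
(D) a_n*b_n  ->  (b_n)*(a_n) = a_n*b_n   [conserved]

Only (D) a_n*b_n returns to itself after one step, so it is the conserved quantity.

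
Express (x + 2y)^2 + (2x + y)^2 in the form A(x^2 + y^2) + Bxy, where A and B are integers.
5(x^2 + y^2) + 8xy

Expanding: (x + 2y)^2 = x^2 + 4xy + 4y^2
(2x + y)^2 = 4x^2 + 4xy + y^2
Sum = (1+4)(x^2+y^2) + 8xy = 5(x^2 + y^2) + 8xy
This is symmetric in x and y.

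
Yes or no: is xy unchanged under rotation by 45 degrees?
No

Applying rotation by 45 degrees: x' = x*cos(45 degrees) - y*sin(45 degrees) = sqrt(2)x/2 - sqrt(2)y/2, y' = x*sin(45 degrees) + y*cos(45 degrees) = sqrt(2)x/2 + sqrt(2)y/2

Substituting into xy:
(sqrt(2)x/2 - sqrt(2)y/2)(sqrt(2)x/2 + sqrt(2)y/2)
= x^2/2 - y^2/2

This differs from the original expression xy, so it is NOT invariant.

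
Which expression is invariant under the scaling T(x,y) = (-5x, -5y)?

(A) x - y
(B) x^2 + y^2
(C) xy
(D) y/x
D

Under the uniform scaling T(x,y) = (-5x, -5y):
Substitute the transformed coordinates into each option and compare with the original:
(A) x - y  ->  (-5x) - (-5y) = -5x + 5y   [differs from x - y: not invariant]
(B) x^2 + y^2  ->  (-5x)^2 + (-5y)^2 = 25x^2 + 25y^2   [differs from x^2 + y^2: not invariant]
(C) xy  ->  (-5x)(-5y) = 25xy   [differs from xy: not invariant]
(D) y/x  ->  (-5y)/(-5x) = y/x   [equals y/x: invariant]

Only option (D), y/x, is unchanged by the transformation.
The common factor -5 cancels in a ratio of coordinates, while sums, products and sums of squares pick up factors of -5 or 25.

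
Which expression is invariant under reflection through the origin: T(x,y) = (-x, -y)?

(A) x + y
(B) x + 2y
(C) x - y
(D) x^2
D

The map is reflection through the origin: T(x,y) = (-x, -y).
Substitute the transformed coordinates into each option and compare with the original:
(A) x + y  ->  (-x) + (-y) = -x - y   [differs from x + y: not invariant]
(B) x + 2y  ->  (-x) + 2(-y) = -x - 2y   [differs from x + 2y: not invariant]
(C) x - y  ->  (-x) - (-y) = -x + y   [differs from x - y: not invariant]
(D) x^2  ->  (-x)^2 = x^2   [equals x^2: invariant]

Only option (D), x^2, is unchanged by the transformation.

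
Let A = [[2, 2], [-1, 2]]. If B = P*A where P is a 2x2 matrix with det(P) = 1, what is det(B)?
6

By the multiplicative property of determinants, det(B) = det(P*A) = det(P) * det(A) = det(A),
so the determinant is invariant under multiplication by any determinant-1 matrix; we just need det(A).

det(A) = (2)(2) - (2)(-1) = 4 - (-2) = 6

Therefore det(B) = 1 * 6 = 6.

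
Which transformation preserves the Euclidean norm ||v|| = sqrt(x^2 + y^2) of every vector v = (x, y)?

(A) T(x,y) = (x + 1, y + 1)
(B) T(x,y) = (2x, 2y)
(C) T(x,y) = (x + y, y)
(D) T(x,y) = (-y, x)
D

A transformation preserves a norm if ||T(v)|| = ||v|| for every v; a single vector where the norm changes rules an option out.

(A) T(x,y) = (x + 1, y + 1): v = (1, 0) has norm sqrt((1)^2 + (0)^2) = 1, but T(v) = (2, 1) has norm sqrt(5) -- not preserved.
(B) T(x,y) = (2x, 2y): v = (1, 0) has norm sqrt((1)^2 + (0)^2) = 1, but T(v) = (2, 0) has norm 2 -- not preserved.
(C) T(x,y) = (x + y, y): v = (0, 1) has norm sqrt((0)^2 + (1)^2) = 1, but T(v) = (1, 1) has norm sqrt(2) -- not preserved.
(D) T(x,y) = (-y, x): preserves the norm -- it is an orthogonal map (a rotation/reflection), and (-y)^2 + (x)^2 simplifies to x^2 + y^2.

Therefore the answer is (D).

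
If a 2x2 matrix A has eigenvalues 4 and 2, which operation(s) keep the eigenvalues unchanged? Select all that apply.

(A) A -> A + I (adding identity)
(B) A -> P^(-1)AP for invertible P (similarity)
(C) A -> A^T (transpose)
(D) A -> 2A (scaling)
B and C

Eigenvalues are preserved by:
1. Similarity transformations: A -> P^(-1)AP (same characteristic polynomial)
2. Transpose: A^T has the same eigenvalues as A

Eigenvalues are NOT preserved by:
- Adding identity: eigenvalues become 4+1, 2+1
- Scaling: eigenvalues become 8, 4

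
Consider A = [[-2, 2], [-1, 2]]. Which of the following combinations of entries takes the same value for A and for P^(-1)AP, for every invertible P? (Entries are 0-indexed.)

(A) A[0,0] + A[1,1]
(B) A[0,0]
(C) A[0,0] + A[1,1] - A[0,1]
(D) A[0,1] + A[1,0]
A

A[0,0] + A[1,1] is the trace of A. By the cyclic property of the trace, tr(P^(-1)AP) = tr(APP^(-1)) = tr(A), so it is the same for every matrix similar to A.

The other combinations are not similarity invariants. For example, take P = [[1, 1], [0, 1]] (det P = 1), so P^(-1) = [[1, -1], [0, 1]] and
B = P^(-1)AP = [[-1, -1], [-1, 1]].
Evaluating each option on A and on B:
(A) A[0,0] + A[1,1]: 0 for A, 0 for B -> unchanged
(B) A[0,0]: -2 for A, -1 for B -> changes
(C) A[0,0] + A[1,1] - A[0,1]: -2 for A, 1 for B -> changes
(D) A[0,1] + A[1,0]: 1 for A, -2 for B -> changes

Only (A) A[0,0] + A[1,1] = 0 survives (and it does so for every P, not just this one), so it is the invariant.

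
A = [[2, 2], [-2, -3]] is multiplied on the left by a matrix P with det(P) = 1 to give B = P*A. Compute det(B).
-2

By the multiplicative property of determinants, det(B) = det(P*A) = det(P) * det(A) = det(A),
so the determinant is invariant under multiplication by any determinant-1 matrix; we just need det(A).

det(A) = (2)(-3) - (2)(-2) = -6 - (-4) = -2

Therefore det(B) = 1 * (-2) = -2.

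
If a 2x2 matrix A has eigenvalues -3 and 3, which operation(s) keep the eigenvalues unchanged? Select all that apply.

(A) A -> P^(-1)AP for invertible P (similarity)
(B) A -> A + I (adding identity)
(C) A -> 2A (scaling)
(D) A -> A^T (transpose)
A and D

Eigenvalues are preserved by:
1. Similarity transformations: A -> P^(-1)AP (same characteristic polynomial)
2. Transpose: A^T has the same eigenvalues as A

Eigenvalues are NOT preserved by:
- Adding identity: eigenvalues become -3+1, 3+1
- Scaling: eigenvalues become -6, 6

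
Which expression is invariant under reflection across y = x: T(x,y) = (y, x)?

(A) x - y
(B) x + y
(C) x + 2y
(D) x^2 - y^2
B

The map is reflection across y = x: T(x,y) = (y, x).
Substitute the transformed coordinates into each option and compare with the original:
(A) x - y  ->  (y) - (x) = -x + y   [differs from x - y: not invariant]
(B) x + y  ->  (y) + (x) = x + y   [equals x + y: invariant]
(C) x + 2y  ->  (y) + 2(x) = 2x + y   [differs from x + 2y: not invariant]
(D) x^2 - y^2  ->  (y)^2 - (x)^2 = -x^2 + y^2   [differs from x^2 - y^2: not invariant]

Only option (B), x + y, is unchanged by the transformation.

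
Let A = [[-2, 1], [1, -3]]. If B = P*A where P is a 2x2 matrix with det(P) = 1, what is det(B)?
5

By the multiplicative property of determinants, det(B) = det(P*A) = det(P) * det(A) = det(A),
so the determinant is invariant under multiplication by any determinant-1 matrix; we just need det(A).

det(A) = (-2)(-3) - (1)(1) = 6 - 1 = 5

Therefore det(B) = 1 * 5 = 5.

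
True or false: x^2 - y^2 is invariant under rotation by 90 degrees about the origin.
False

Applying rotation by 90 degrees: x' = x*cos(90 degrees) - y*sin(90 degrees) = -y, y' = x*sin(90 degrees) + y*cos(90 degrees) = x

Substituting into x^2 - y^2:
(-y)^2 - (x)^2
= -x^2 + y^2

This differs from the original expression x^2 - y^2, so it is NOT invariant.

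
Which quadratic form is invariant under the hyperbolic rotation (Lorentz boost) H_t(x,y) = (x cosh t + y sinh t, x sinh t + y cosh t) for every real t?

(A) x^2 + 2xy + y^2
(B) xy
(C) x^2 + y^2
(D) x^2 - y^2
D

Write x' = x cosh t + y sinh t, y' = x sinh t + y cosh t and substitute into each option:
(A) x^2 + 2xy + y^2: (x' + y')^2 with x' + y' = (x + y)(cosh t + sinh t) = (x + y)e^t, so it becomes (x + y)^2 e^(2t)   [not invariant for t != 0]
(B) xy: (x cosh t + y sinh t)(x sinh t + y cosh t) = xy(cosh^2 t + sinh^2 t) + (x^2 + y^2) sinh t cosh t = xy cosh 2t + (x^2 + y^2)(sinh 2t)/2   [not invariant for t != 0]
(C) x^2 + y^2: (x cosh t + y sinh t)^2 + (x sinh t + y cosh t)^2 = (x^2 + y^2)(cosh^2 t + sinh^2 t) + 4xy sinh t cosh t = (x^2 + y^2) cosh 2t + 2xy sinh 2t   [not invariant for t != 0]
(D) x^2 - y^2: (x cosh t + y sinh t)^2 - (x sinh t + y cosh t)^2 = x^2(cosh^2 t - sinh^2 t) + 2xy(cosh t sinh t - sinh t cosh t) + y^2(sinh^2 t - cosh^2 t) = x^2 - y^2   [invariant, using cosh^2 t - sinh^2 t = 1]

Only (D) x^2 - y^2 is unchanged; it is the Minkowski form preserved by Lorentz boosts, just as x^2 + y^2 is preserved by ordinary rotations.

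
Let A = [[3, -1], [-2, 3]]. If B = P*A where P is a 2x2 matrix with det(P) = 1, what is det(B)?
7

By the multiplicative property of determinants, det(B) = det(P*A) = det(P) * det(A) = det(A),
so the determinant is invariant under multiplication by any determinant-1 matrix; we just need det(A).

det(A) = (3)(3) - (-1)(-2) = 9 - 2 = 7

Therefore det(B) = 1 * 7 = 7.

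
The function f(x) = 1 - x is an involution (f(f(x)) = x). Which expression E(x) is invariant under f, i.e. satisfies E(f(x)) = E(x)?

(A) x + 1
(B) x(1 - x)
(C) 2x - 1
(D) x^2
B

Replace x by f(x) = 1 - x in each option and simplify. As a quick numerical cross-check, also compare E(5) with E(f(5)) = E(-4).

(A) x + 1  ->  (1 - x) + 1 = 2 - x; check: E(5) = 6 but E(-4) = -3.   [not invariant]
(B) x(1 - x)  ->  (1 - x)(1 - (1 - x)), which simplifies back to x(1 - x); check: E(5) = -20, E(-4) = -20.   [invariant]
(C) 2x - 1  ->  2(1 - x) - 1 = 1 - 2x; check: E(5) = 9 but E(-4) = -9.   [not invariant]
(D) x^2  ->  (1 - x)^2 = (x - 1)^2; check: E(5) = 25 but E(-4) = 16.   [not invariant]

Only (B) is unchanged. E is symmetric under swapping x with f(x) = 1 - x, which is exactly what an involution does.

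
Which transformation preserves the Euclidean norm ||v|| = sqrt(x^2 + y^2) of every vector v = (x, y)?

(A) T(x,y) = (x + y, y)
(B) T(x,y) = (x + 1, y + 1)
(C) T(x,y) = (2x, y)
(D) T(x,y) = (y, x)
D

A transformation preserves a norm if ||T(v)|| = ||v|| for every v; a single vector where the norm changes rules an option out.

(A) T(x,y) = (x + y, y): v = (0, 1) has norm sqrt((0)^2 + (1)^2) = 1, but T(v) = (1, 1) has norm sqrt(2) -- not preserved.
(B) T(x,y) = (x + 1, y + 1): v = (1, 0) has norm sqrt((1)^2 + (0)^2) = 1, but T(v) = (2, 1) has norm sqrt(5) -- not preserved.
(C) T(x,y) = (2x, y): v = (1, 0) has norm sqrt((1)^2 + (0)^2) = 1, but T(v) = (2, 0) has norm 2 -- not preserved.
(D) T(x,y) = (y, x): preserves the norm -- it is an orthogonal map (a rotation/reflection), and (y)^2 + (x)^2 simplifies to x^2 + y^2.

Therefore the answer is (D).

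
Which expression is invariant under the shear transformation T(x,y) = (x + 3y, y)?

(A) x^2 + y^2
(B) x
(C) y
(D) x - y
C

Under the shear T(x,y) = (x + 3y, y):
Substitute the transformed coordinates into each option and compare with the original:
(A) x^2 + y^2  ->  (x + 3y)^2 + (y)^2 = x^2 + 6xy + 10y^2   [differs from x^2 + y^2: not invariant]
(B) x  ->  (x + 3y) = x + 3y   [differs from x: not invariant]
(C) y  ->  (y) = y   [equals y: invariant]
(D) x - y  ->  (x + 3y) - (y) = x + 2y   [differs from x - y: not invariant]

Only option (C), y, is unchanged by the transformation.
A horizontal shear moves points parallel to the x-axis, so the y-coordinate (and any function of y alone) is unchanged.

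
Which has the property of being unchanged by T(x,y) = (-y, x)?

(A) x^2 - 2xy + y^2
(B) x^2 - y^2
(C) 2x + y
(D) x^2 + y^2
D

An expression E(x,y) is invariant under T if E(T(x,y)) = E(x,y). Here T(x,y) = (-y, x).
Substitute the transformed coordinates into each option and compare with the original:
(A) x^2 - 2xy + y^2  ->  (-y)^2 - 2(-y)(x) + (x)^2 = x^2 + 2xy + y^2   [differs from x^2 - 2xy + y^2: not invariant]
(B) x^2 - y^2  ->  (-y)^2 - (x)^2 = -x^2 + y^2   [differs from x^2 - y^2: not invariant]
(C) 2x + y  ->  2(-y) + (x) = x - 2y   [differs from 2x + y: not invariant]
(D) x^2 + y^2  ->  (-y)^2 + (x)^2 = x^2 + y^2   [equals x^2 + y^2: invariant]

Only option (D), x^2 + y^2, is unchanged by the transformation.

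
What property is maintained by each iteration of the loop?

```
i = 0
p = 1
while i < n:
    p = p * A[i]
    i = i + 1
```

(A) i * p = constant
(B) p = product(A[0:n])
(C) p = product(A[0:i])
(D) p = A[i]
C

A loop invariant must hold before the first iteration and be re-established by every execution of the body.

(C) p = product(A[0:i]): Initially i = 0 and p = 1 = product of the empty slice A[0:0]. If p = product(A[0:i]) holds at the top of an iteration, the body sets p to product(A[0:i]) * A[i] = product(A[0:i+1]) and then i to i+1, so the property is restored. At exit i = n, giving p = product(A[0:n]).

The other options fail:
(A) i * p = constant: initially i * p = 0, but after one iteration it is 1 * A[0], which is nonzero in general.
(B) p = product(A[0:n]): false before the loop (p = 1, not the full product) -- it only becomes true at exit.
(D) p = A[i]: after the first iteration p = A[0] but i = 1; in general p is a product of several elements, not a single one.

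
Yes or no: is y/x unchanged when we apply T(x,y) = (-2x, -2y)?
Yes

Substitute T(x,y) = (-2x, -2y) into the expression and compare with the original.

Original: y/x
After applying T: (-2y)/(-2x) = y/x

This is identical to the original y/x, so the expression is invariant.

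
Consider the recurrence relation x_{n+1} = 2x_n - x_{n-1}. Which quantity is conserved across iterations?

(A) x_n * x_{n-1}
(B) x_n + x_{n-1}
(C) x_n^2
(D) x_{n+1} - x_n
D

For the recurrence x_{n+1} = 2x_n - x_{n-1}:

If x_{n+1} = 2x_n - x_{n-1}, then:
x_{n+1} - x_n = x_n - x_{n-1}
The first difference is constant throughout the sequence.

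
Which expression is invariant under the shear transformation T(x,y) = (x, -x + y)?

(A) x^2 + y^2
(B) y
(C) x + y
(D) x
D

Under the shear T(x,y) = (x, -x + y):
Substitute the transformed coordinates into each option and compare with the original:
(A) x^2 + y^2  ->  (x)^2 + (-x + y)^2 = 2x^2 - 2xy + y^2   [differs from x^2 + y^2: not invariant]
(B) y  ->  (-x + y) = -x + y   [differs from y: not invariant]
(C) x + y  ->  (x) + (-x + y) = y   [differs from x + y: not invariant]
(D) x  ->  (x) = x   [equals x: invariant]

Only option (D), x, is unchanged by the transformation.
A vertical shear moves points parallel to the y-axis, so the x-coordinate (and any function of x alone) is unchanged.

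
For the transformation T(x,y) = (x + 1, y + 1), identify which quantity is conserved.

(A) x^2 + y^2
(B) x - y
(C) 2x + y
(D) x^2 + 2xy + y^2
B

An expression E(x,y) is invariant under T if E(T(x,y)) = E(x,y). Here T(x,y) = (x + 1, y + 1).
Substitute the transformed coordinates into each option and compare with the original:
(A) x^2 + y^2  ->  (x + 1)^2 + (y + 1)^2 = x^2 + 2x + y^2 + 2y + 2   [differs from x^2 + y^2: not invariant]
(B) x - y  ->  (x + 1) - (y + 1) = x - y   [equals x - y: invariant]
(C) 2x + y  ->  2(x + 1) + (y + 1) = 2x + y + 3   [differs from 2x + y: not invariant]
(D) x^2 + 2xy + y^2  ->  (x + 1)^2 + 2(x + 1)(y + 1) + (y + 1)^2 = x^2 + 2xy + 4x + y^2 + 4y + 4   [differs from x^2 + 2xy + y^2: not invariant]

Only option (B), x - y, is unchanged by the transformation.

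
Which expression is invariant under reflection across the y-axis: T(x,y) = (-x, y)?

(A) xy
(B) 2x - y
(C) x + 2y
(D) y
D

The map is reflection across the y-axis: T(x,y) = (-x, y).
Substitute the transformed coordinates into each option and compare with the original:
(A) xy  ->  (-x)(y) = -xy   [differs from xy: not invariant]
(B) 2x - y  ->  2(-x) - (y) = -2x - y   [differs from 2x - y: not invariant]
(C) x + 2y  ->  (-x) + 2(y) = -x + 2y   [differs from x + 2y: not invariant]
(D) y  ->  (y) = y   [equals y: invariant]

Only option (D), y, is unchanged by the transformation.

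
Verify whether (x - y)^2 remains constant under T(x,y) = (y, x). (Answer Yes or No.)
Yes

Substitute T(x,y) = (y, x) into the expression and compare with the original.

Original: (x - y)^2
After applying T: ((y) - (x))^2 = x^2 - 2xy + y^2

This is identical to the original (x - y)^2, so the expression is invariant.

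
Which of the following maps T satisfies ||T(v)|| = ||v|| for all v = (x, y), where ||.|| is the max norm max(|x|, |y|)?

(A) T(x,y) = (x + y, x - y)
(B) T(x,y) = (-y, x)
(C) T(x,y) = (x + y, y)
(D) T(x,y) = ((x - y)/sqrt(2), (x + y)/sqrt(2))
B

A transformation preserves a norm if ||T(v)|| = ||v|| for every v; a single vector where the norm changes rules an option out.

(A) T(x,y) = (x + y, x - y): v = (1, 1) has norm max(|1|, |1|) = 1, but T(v) = (2, 0) has norm 2 -- not preserved.
(B) T(x,y) = (-y, x): preserves the norm -- it only permutes the coordinates and/or flips signs, which leaves max(|x|, |y|) unchanged.
(C) T(x,y) = (x + y, y): v = (1, 1) has norm max(|1|, |1|) = 1, but T(v) = (2, 1) has norm 2 -- not preserved.
(D) T(x,y) = ((x - y)/sqrt(2), (x + y)/sqrt(2)): v = (1, 0) has norm max(|1|, |0|) = 1, but T(v) = (sqrt(2)/2, sqrt(2)/2) has norm sqrt(2)/2 -- not preserved.

Therefore the answer is (B).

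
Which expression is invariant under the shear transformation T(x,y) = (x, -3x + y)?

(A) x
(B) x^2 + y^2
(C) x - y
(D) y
A

Under the shear T(x,y) = (x, -3x + y):
Substitute the transformed coordinates into each option and compare with the original:
(A) x  ->  (x) = x   [equals x: invariant]
(B) x^2 + y^2  ->  (x)^2 + (-3x + y)^2 = 10x^2 - 6xy + y^2   [differs from x^2 + y^2: not invariant]
(C) x - y  ->  (x) - (-3x + y) = 4x - y   [differs from x - y: not invariant]
(D) y  ->  (-3x + y) = -3x + y   [differs from y: not invariant]

Only option (A), x, is unchanged by the transformation.
A vertical shear moves points parallel to the y-axis, so the x-coordinate (and any function of x alone) is unchanged.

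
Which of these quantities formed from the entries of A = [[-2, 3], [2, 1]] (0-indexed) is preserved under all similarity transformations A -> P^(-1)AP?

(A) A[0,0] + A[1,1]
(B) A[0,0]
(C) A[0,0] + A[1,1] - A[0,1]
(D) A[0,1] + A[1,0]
A

A[0,0] + A[1,1] is the trace of A. By the cyclic property of the trace, tr(P^(-1)AP) = tr(APP^(-1)) = tr(A), so it is the same for every matrix similar to A.

The other combinations are not similarity invariants. For example, take P = [[2, 1], [1, 1]] (det P = 1), so P^(-1) = [[1, -1], [-1, 2]] and
B = P^(-1)AP = [[-6, -2], [11, 5]].
Evaluating each option on A and on B:
(A) A[0,0] + A[1,1]: -1 for A, -1 for B -> unchanged
(B) A[0,0]: -2 for A, -6 for B -> changes
(C) A[0,0] + A[1,1] - A[0,1]: -4 for A, 1 for B -> changes
(D) A[0,1] + A[1,0]: 5 for A, 9 for B -> changes

Only (A) A[0,0] + A[1,1] = -1 survives (and it does so for every P, not just this one), so it is the invariant.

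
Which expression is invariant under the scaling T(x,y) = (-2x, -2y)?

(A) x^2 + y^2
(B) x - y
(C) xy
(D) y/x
D

Under the uniform scaling T(x,y) = (-2x, -2y):
Substitute the transformed coordinates into each option and compare with the original:
(A) x^2 + y^2  ->  (-2x)^2 + (-2y)^2 = 4x^2 + 4y^2   [differs from x^2 + y^2: not invariant]
(B) x - y  ->  (-2x) - (-2y) = -2x + 2y   [differs from x - y: not invariant]
(C) xy  ->  (-2x)(-2y) = 4xy   [differs from xy: not invariant]
(D) y/x  ->  (-2y)/(-2x) = y/x   [equals y/x: invariant]

Only option (D), y/x, is unchanged by the transformation.
The common factor -2 cancels in a ratio of coordinates, while sums, products and sums of squares pick up factors of -2 or 4.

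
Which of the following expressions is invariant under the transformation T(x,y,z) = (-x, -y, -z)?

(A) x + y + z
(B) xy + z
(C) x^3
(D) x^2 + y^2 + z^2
D

Apply T(x,y,z) = (-x, -y, -z) to each option, i.e. replace (x, y, z) by the transformed coordinates.
Substitute the transformed coordinates into each option and compare with the original:
(A) x + y + z  ->  (-x) + (-y) + (-z) = -x - y - z   [differs from x + y + z: not invariant]
(B) xy + z  ->  (-x)(-y) + (-z) = xy - z   [differs from xy + z: not invariant]
(C) x^3  ->  (-x)^3 = -x^3   [differs from x^3: not invariant]
(D) x^2 + y^2 + z^2  ->  (-x)^2 + (-y)^2 + (-z)^2 = x^2 + y^2 + z^2   [equals x^2 + y^2 + z^2: invariant]

Only option (D), x^2 + y^2 + z^2, is unchanged by the transformation.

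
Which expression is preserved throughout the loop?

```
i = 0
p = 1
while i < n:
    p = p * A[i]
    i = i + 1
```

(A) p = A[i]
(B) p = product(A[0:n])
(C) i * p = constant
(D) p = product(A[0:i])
D

A loop invariant must hold before the first iteration and be re-established by every execution of the body.

(D) p = product(A[0:i]): Initially i = 0 and p = 1 = product of the empty slice A[0:0]. If p = product(A[0:i]) holds at the top of an iteration, the body sets p to product(A[0:i]) * A[i] = product(A[0:i+1]) and then i to i+1, so the property is restored. At exit i = n, giving p = product(A[0:n]).

The other options fail:
(A) p = A[i]: after the first iteration p = A[0] but i = 1; in general p is a product of several elements, not a single one.
(B) p = product(A[0:n]): false before the loop (p = 1, not the full product) -- it only becomes true at exit.
(C) i * p = constant: initially i * p = 0, but after one iteration it is 1 * A[0], which is nonzero in general.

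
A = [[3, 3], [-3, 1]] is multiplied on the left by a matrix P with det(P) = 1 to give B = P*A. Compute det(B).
12

By the multiplicative property of determinants, det(B) = det(P*A) = det(P) * det(A) = det(A),
so the determinant is invariant under multiplication by any determinant-1 matrix; we just need det(A).

det(A) = (3)(1) - (3)(-3) = 3 - (-9) = 12

Therefore det(B) = 1 * 12 = 12.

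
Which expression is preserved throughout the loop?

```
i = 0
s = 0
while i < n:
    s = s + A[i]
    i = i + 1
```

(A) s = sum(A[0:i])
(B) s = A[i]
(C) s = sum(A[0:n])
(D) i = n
A

A loop invariant must hold before the first iteration and be re-established by every execution of the body.

(A) s = sum(A[0:i]): Initially i = 0 and s = 0 = sum of the empty slice A[0:0]. If s = sum(A[0:i]) holds at the top of an iteration, the body sets s to sum(A[0:i]) + A[i] = sum(A[0:i+1]) and then i to i+1, so s = sum(A[0:i]) holds again. At exit i = n, giving s = sum(A[0:n]).

The other options fail:
(B) s = A[i]: after the first iteration s = A[0] but i = 1, so s = A[i] compares s with the wrong element (and fails in general).
(C) s = sum(A[0:n]): false before the loop (s = 0, not the full sum) -- it only becomes true at exit.
(D) i = n: false initially (i = 0); it is the exit condition, not an invariant.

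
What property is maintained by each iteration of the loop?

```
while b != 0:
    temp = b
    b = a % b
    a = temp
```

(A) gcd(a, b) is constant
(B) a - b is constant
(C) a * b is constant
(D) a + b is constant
A

A loop invariant must hold before the first iteration and be re-established by every execution of the body.

(A) gcd(a, b) is constant: One iteration replaces (a, b) by (b, a mod b). Since a mod b = a - q*b for an integer q, any common divisor of a and b divides b and a mod b, and conversely; hence gcd(b, a mod b) = gcd(a, b). For instance (14, 9) -> (9, 5) keeps gcd = 1. At exit b = 0 and a = gcd of the original inputs.

The other options fail:
(B) a - b is constant: e.g. (a, b) = (14, 9) -> (9, 5): the difference goes from 5 to 4.
(C) a * b is constant: e.g. (a, b) = (14, 9) -> (9, 5): the product goes from 126 to 45.
(D) a + b is constant: e.g. (a, b) = (14, 9) -> (9, 5): the sum goes from 23 to 14.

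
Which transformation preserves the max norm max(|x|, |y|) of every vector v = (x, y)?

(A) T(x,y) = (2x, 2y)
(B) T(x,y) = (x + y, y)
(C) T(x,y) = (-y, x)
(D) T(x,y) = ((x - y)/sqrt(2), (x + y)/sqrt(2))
C

A transformation preserves a norm if ||T(v)|| = ||v|| for every v; a single vector where the norm changes rules an option out.

(A) T(x,y) = (2x, 2y): v = (1, 0) has norm max(|1|, |0|) = 1, but T(v) = (2, 0) has norm 2 -- not preserved.
(B) T(x,y) = (x + y, y): v = (1, 1) has norm max(|1|, |1|) = 1, but T(v) = (2, 1) has norm 2 -- not preserved.
(C) T(x,y) = (-y, x): preserves the norm -- it only permutes the coordinates and/or flips signs, which leaves max(|x|, |y|) unchanged.
(D) T(x,y) = ((x - y)/sqrt(2), (x + y)/sqrt(2)): v = (1, 0) has norm max(|1|, |0|) = 1, but T(v) = (sqrt(2)/2, sqrt(2)/2) has norm sqrt(2)/2 -- not preserved.

Therefore the answer is (C).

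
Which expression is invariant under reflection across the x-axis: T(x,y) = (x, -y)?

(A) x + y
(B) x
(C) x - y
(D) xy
B

The map is reflection across the x-axis: T(x,y) = (x, -y).
Substitute the transformed coordinates into each option and compare with the original:
(A) x + y  ->  (x) + (-y) = x - y   [differs from x + y: not invariant]
(B) x  ->  (x) = x   [equals x: invariant]
(C) x - y  ->  (x) - (-y) = x + y   [differs from x - y: not invariant]
(D) xy  ->  (x)(-y) = -xy   [differs from xy: not invariant]

Only option (B), x, is unchanged by the transformation.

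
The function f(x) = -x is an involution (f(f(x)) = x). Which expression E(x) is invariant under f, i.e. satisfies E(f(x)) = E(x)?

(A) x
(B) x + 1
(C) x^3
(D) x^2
D

Replace x by f(x) = -x in each option and simplify. As a quick numerical cross-check, also compare E(5) with E(f(5)) = E(-5).

(A) x  ->  (-x) = -x; check: E(5) = 5 but E(-5) = -5.   [not invariant]
(B) x + 1  ->  (-x) + 1 = 1 - x; check: E(5) = 6 but E(-5) = -4.   [not invariant]
(C) x^3  ->  (-x)^3 = -x^3; check: E(5) = 125 but E(-5) = -125.   [not invariant]
(D) x^2  ->  (-x)^2, which simplifies back to x^2; check: E(5) = 25, E(-5) = 25.   [invariant]

Only (D) is unchanged. E is symmetric under swapping x with f(x) = -x, which is exactly what an involution does.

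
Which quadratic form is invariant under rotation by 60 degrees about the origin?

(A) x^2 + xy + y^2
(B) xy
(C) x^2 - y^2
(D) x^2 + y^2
D

Rotation by 60 degrees sends (x, y) to (x/2 - sqrt(3)y/2, sqrt(3)x/2 + y/2).
Substitute the transformed coordinates into each option and compare with the original:
(A) x^2 + xy + y^2  ->  (x/2 - sqrt(3)y/2)^2 + (x/2 - sqrt(3)y/2)(sqrt(3)x/2 + y/2) + (sqrt(3)x/2 + y/2)^2 = sqrt(3)x^2/4 + x^2 - xy/2 - sqrt(3)y^2/4 + y^2   [differs from x^2 + xy + y^2: not invariant]
(B) xy  ->  (x/2 - sqrt(3)y/2)(sqrt(3)x/2 + y/2) = sqrt(3)x^2/4 - xy/2 - sqrt(3)y^2/4   [differs from xy: not invariant]
(C) x^2 - y^2  ->  (x/2 - sqrt(3)y/2)^2 - (sqrt(3)x/2 + y/2)^2 = -x^2/2 - sqrt(3)xy + y^2/2   [differs from x^2 - y^2: not invariant]
(D) x^2 + y^2  ->  (x/2 - sqrt(3)y/2)^2 + (sqrt(3)x/2 + y/2)^2 = x^2 + y^2   [equals x^2 + y^2: invariant]

Only option (D), x^2 + y^2, is unchanged by the transformation.
x^2 + y^2 is the squared distance from the origin, which rotations preserve.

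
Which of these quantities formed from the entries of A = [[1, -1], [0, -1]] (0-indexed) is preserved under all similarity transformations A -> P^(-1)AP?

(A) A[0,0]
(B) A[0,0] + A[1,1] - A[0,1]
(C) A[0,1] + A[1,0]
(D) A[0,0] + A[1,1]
D

A[0,0] + A[1,1] is the trace of A. By the cyclic property of the trace, tr(P^(-1)AP) = tr(APP^(-1)) = tr(A), so it is the same for every matrix similar to A.

The other combinations are not similarity invariants. For example, take P = [[2, 1], [1, 1]] (det P = 1), so P^(-1) = [[1, -1], [-1, 2]] and
B = P^(-1)AP = [[2, 1], [-3, -2]].
Evaluating each option on A and on B:
(A) A[0,0]: 1 for A, 2 for B -> changes
(B) A[0,0] + A[1,1] - A[0,1]: 1 for A, -1 for B -> changes
(C) A[0,1] + A[1,0]: -1 for A, -2 for B -> changes
(D) A[0,0] + A[1,1]: 0 for A, 0 for B -> unchanged

Only (D) A[0,0] + A[1,1] = 0 survives (and it does so for every P, not just this one), so it is the invariant.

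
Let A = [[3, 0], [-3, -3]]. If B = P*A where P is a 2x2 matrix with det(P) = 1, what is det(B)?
-9

By the multiplicative property of determinants, det(B) = det(P*A) = det(P) * det(A) = det(A),
so the determinant is invariant under multiplication by any determinant-1 matrix; we just need det(A).

det(A) = (3)(-3) - (0)(-3) = -9 - 0 = -9

Therefore det(B) = 1 * (-9) = -9.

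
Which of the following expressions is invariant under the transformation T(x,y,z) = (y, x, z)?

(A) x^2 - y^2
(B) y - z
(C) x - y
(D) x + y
D

Apply T(x,y,z) = (y, x, z) to each option, i.e. replace (x, y, z) by the transformed coordinates.
Substitute the transformed coordinates into each option and compare with the original:
(A) x^2 - y^2  ->  (y)^2 - (x)^2 = -x^2 + y^2   [differs from x^2 - y^2: not invariant]
(B) y - z  ->  (x) - (z) = x - z   [differs from y - z: not invariant]
(C) x - y  ->  (y) - (x) = -x + y   [differs from x - y: not invariant]
(D) x + y  ->  (y) + (x) = x + y   [equals x + y: invariant]

Only option (D), x + y, is unchanged by the transformation.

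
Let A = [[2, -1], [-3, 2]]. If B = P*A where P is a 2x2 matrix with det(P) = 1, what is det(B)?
1

By the multiplicative property of determinants, det(B) = det(P*A) = det(P) * det(A) = det(A),
so the determinant is invariant under multiplication by any determinant-1 matrix; we just need det(A).

det(A) = (2)(2) - (-1)(-3) = 4 - 3 = 1

Therefore det(B) = 1 * 1 = 1.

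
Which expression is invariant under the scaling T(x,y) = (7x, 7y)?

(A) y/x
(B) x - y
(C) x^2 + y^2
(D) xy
A

Under the uniform scaling T(x,y) = (7x, 7y):
Substitute the transformed coordinates into each option and compare with the original:
(A) y/x  ->  (7y)/(7x) = y/x   [equals y/x: invariant]
(B) x - y  ->  (7x) - (7y) = 7x - 7y   [differs from x - y: not invariant]
(C) x^2 + y^2  ->  (7x)^2 + (7y)^2 = 49x^2 + 49y^2   [differs from x^2 + y^2: not invariant]
(D) xy  ->  (7x)(7y) = 49xy   [differs from xy: not invariant]

Only option (A), y/x, is unchanged by the transformation.
The common factor 7 cancels in a ratio of coordinates, while sums, products and sums of squares pick up factors of 7 or 49.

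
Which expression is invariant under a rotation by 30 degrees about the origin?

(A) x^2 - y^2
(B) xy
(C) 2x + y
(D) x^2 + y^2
D

A rotation by 30 degrees sends (x, y) to (sqrt(3)x/2 - y/2, x/2 + sqrt(3)y/2).
Substitute the transformed coordinates into each option and compare with the original:
(A) x^2 - y^2  ->  (sqrt(3)x/2 - y/2)^2 - (x/2 + sqrt(3)y/2)^2 = x^2/2 - sqrt(3)xy - y^2/2   [differs from x^2 - y^2: not invariant]
(B) xy  ->  (sqrt(3)x/2 - y/2)(x/2 + sqrt(3)y/2) = sqrt(3)x^2/4 + xy/2 - sqrt(3)y^2/4   [differs from xy: not invariant]
(C) 2x + y  ->  2(sqrt(3)x/2 - y/2) + (x/2 + sqrt(3)y/2) = x/2 + sqrt(3)x - y + sqrt(3)y/2   [differs from 2x + y: not invariant]
(D) x^2 + y^2  ->  (sqrt(3)x/2 - y/2)^2 + (x/2 + sqrt(3)y/2)^2 = x^2 + y^2   [equals x^2 + y^2: invariant]

Only option (D), x^2 + y^2, is unchanged by the transformation.
Geometrically, x^2 + y^2 is the squared distance from the origin, which every rotation about the origin preserves.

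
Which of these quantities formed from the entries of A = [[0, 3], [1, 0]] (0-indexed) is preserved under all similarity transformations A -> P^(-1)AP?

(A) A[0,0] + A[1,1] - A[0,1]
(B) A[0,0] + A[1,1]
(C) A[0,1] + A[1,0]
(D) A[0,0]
B

A[0,0] + A[1,1] is the trace of A. By the cyclic property of the trace, tr(P^(-1)AP) = tr(APP^(-1)) = tr(A), so it is the same for every matrix similar to A.

The other combinations are not similarity invariants. For example, take P = [[1, 1], [0, 1]] (det P = 1), so P^(-1) = [[1, -1], [0, 1]] and
B = P^(-1)AP = [[-1, 2], [1, 1]].
Evaluating each option on A and on B:
(A) A[0,0] + A[1,1] - A[0,1]: -3 for A, -2 for B -> changes
(B) A[0,0] + A[1,1]: 0 for A, 0 for B -> unchanged
(C) A[0,1] + A[1,0]: 4 for A, 3 for B -> changes
(D) A[0,0]: 0 for A, -1 for B -> changes

Only (B) A[0,0] + A[1,1] = 0 survives (and it does so for every P, not just this one), so it is the invariant.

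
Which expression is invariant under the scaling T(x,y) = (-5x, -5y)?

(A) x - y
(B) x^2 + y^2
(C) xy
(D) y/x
D

Under the uniform scaling T(x,y) = (-5x, -5y):
Substitute the transformed coordinates into each option and compare with the original:
(A) x - y  ->  (-5x) - (-5y) = -5x + 5y   [differs from x - y: not invariant]
(B) x^2 + y^2  ->  (-5x)^2 + (-5y)^2 = 25x^2 + 25y^2   [differs from x^2 + y^2: not invariant]
(C) xy  ->  (-5x)(-5y) = 25xy   [differs from xy: not invariant]
(D) y/x  ->  (-5y)/(-5x) = y/x   [equals y/x: invariant]

Only option (D), y/x, is unchanged by the transformation.
The common factor -5 cancels in a ratio of coordinates, while sums, products and sums of squares pick up factors of -5 or 25.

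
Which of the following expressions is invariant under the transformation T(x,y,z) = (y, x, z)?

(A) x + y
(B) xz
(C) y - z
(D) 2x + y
A

Apply T(x,y,z) = (y, x, z) to each option, i.e. replace (x, y, z) by the transformed coordinates.
Substitute the transformed coordinates into each option and compare with the original:
(A) x + y  ->  (y) + (x) = x + y   [equals x + y: invariant]
(B) xz  ->  (y)(z) = yz   [differs from xz: not invariant]
(C) y - z  ->  (x) - (z) = x - z   [differs from y - z: not invariant]
(D) 2x + y  ->  2(y) + (x) = x + 2y   [differs from 2x + y: not invariant]

Only option (A), x + y, is unchanged by the transformation.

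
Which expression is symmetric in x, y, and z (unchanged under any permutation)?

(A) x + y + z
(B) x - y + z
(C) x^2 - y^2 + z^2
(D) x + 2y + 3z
A

A symmetric expression is unchanged when the variables are permuted; here the transformation to test is the swap (x, y) -> (y, x).
A symmetric expression must survive every permutation; the single swap x <-> y already eliminates the distractors, and the keyed expression is also unchanged by x <-> z and y <-> z (each variable enters it in exactly the same way).
Substitute the transformed coordinates into each option and compare with the original:
(A) x + y + z  ->  (y) + (x) + z = x + y + z   [equals x + y + z: invariant]
(B) x - y + z  ->  (y) - (x) + z = -x + y + z   [differs from x - y + z: not invariant]
(C) x^2 - y^2 + z^2  ->  (y)^2 - (x)^2 + z^2 = -x^2 + y^2 + z^2   [differs from x^2 - y^2 + z^2: not invariant]
(D) x + 2y + 3z  ->  (y) + 2(x) + 3z = 2x + y + 3z   [differs from x + 2y + 3z: not invariant]

Only option (A), x + y + z, is unchanged by the transformation.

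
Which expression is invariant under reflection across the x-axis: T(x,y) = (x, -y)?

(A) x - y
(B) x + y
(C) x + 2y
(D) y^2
D

The map is reflection across the x-axis: T(x,y) = (x, -y).
Substitute the transformed coordinates into each option and compare with the original:
(A) x - y  ->  (x) - (-y) = x + y   [differs from x - y: not invariant]
(B) x + y  ->  (x) + (-y) = x - y   [differs from x + y: not invariant]
(C) x + 2y  ->  (x) + 2(-y) = x - 2y   [differs from x + 2y: not invariant]
(D) y^2  ->  (-y)^2 = y^2   [equals y^2: invariant]

Only option (D), y^2, is unchanged by the transformation.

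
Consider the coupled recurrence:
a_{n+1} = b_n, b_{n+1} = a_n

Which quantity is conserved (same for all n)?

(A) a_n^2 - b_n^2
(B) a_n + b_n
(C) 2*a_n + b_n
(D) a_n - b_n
B

Replace a_n by a_{n+1} = b_n and b_n by b_{n+1} = a_n in each option and simplify:
(A) a_n^2 - b_n^2  ->  (b_n)^2 - (a_n)^2 = -a_n^2 + b_n^2   [not conserved]
(B) a_n + b_n  ->  (b_n) + (a_n) = a_n + b_n   [conserved]
(C) 2*a_n + b_n  ->  2*(b_n) + (a_n) = a_n + 2*b_n   [not conserved]
(D) a_n - b_n  ->  (b_n) - (a_n) = -a_n + b_n   [not conserved]

Only (B) a_n + b_n returns to itself after one step, so it is the conserved quantity.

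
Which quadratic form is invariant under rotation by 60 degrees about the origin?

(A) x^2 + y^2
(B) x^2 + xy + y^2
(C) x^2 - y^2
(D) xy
A

Rotation by 60 degrees sends (x, y) to (x/2 - sqrt(3)y/2, sqrt(3)x/2 + y/2).
Substitute the transformed coordinates into each option and compare with the original:
(A) x^2 + y^2  ->  (x/2 - sqrt(3)y/2)^2 + (sqrt(3)x/2 + y/2)^2 = x^2 + y^2   [equals x^2 + y^2: invariant]
(B) x^2 + xy + y^2  ->  (x/2 - sqrt(3)y/2)^2 + (x/2 - sqrt(3)y/2)(sqrt(3)x/2 + y/2) + (sqrt(3)x/2 + y/2)^2 = sqrt(3)x^2/4 + x^2 - xy/2 - sqrt(3)y^2/4 + y^2   [differs from x^2 + xy + y^2: not invariant]
(C) x^2 - y^2  ->  (x/2 - sqrt(3)y/2)^2 - (sqrt(3)x/2 + y/2)^2 = -x^2/2 - sqrt(3)xy + y^2/2   [differs from x^2 - y^2: not invariant]
(D) xy  ->  (x/2 - sqrt(3)y/2)(sqrt(3)x/2 + y/2) = sqrt(3)x^2/4 - xy/2 - sqrt(3)y^2/4   [differs from xy: not invariant]

Only option (A), x^2 + y^2, is unchanged by the transformation.
x^2 + y^2 is the squared distance from the origin, which rotations preserve.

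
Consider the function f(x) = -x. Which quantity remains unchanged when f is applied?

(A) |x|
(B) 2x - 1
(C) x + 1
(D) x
A

For f(x) = -x:
Applying f replaces x by -x. Since |-x| = |x|, the absolute value is unchanged by f, whereas x -> -x, 2x - 1 -> -2x - 1 and x + 1 -> -x + 1 all change.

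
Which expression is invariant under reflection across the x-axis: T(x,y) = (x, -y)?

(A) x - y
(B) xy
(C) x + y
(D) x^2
D

The map is reflection across the x-axis: T(x,y) = (x, -y).
Substitute the transformed coordinates into each option and compare with the original:
(A) x - y  ->  (x) - (-y) = x + y   [differs from x - y: not invariant]
(B) xy  ->  (x)(-y) = -xy   [differs from xy: not invariant]
(C) x + y  ->  (x) + (-y) = x - y   [differs from x + y: not invariant]
(D) x^2  ->  (x)^2 = x^2   [equals x^2: invariant]

Only option (D), x^2, is unchanged by the transformation.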